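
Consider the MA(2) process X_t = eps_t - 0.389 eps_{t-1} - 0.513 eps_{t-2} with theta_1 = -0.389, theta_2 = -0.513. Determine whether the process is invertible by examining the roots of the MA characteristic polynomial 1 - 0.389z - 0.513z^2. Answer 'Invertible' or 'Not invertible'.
\text{Invertible}

The MA(q) characteristic polynomial is P(z) = 1 - 0.389z - 0.513z^2.
Invertibility requires all roots to lie outside the unit circle, i.e. |z| > 1 for every root.
Set 1 + (-0.389) z + (-0.513) z^2 = 0, i.e. a z^2 + b z + c = 0 with a = -0.513, b = -0.389, c = 1.
Discriminant D = b^2 - 4ac = (-0.389)^2 - 4*(-0.513)*1 = 0.151321 - (-2.052) = 2.203321.
D >= 0, so the roots are real: z = (-b +/- sqrt(D)) / (2a) = (0.389 +/- 1.484359) / (-1.026).
  z_1 = (0.389 + 1.484359) / (-1.026) = -1.8259,   |z_1| = 1.8259.
  z_2 = (0.389 - 1.484359) / (-1.026) = 1.0676,   |z_2| = 1.0676.
Moduli of all roots: 1.8259, 1.0676.
All moduli strictly greater than 1? Yes.
Verdict: Invertible.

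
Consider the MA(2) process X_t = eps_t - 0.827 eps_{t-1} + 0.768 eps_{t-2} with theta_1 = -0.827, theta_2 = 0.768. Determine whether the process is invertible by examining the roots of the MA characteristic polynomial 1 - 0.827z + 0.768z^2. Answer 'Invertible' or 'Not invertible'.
\text{Invertible}

The MA(q) characteristic polynomial is P(z) = 1 - 0.827z + 0.768z^2.
Invertibility requires all roots to lie outside the unit circle, i.e. |z| > 1 for every root.
Set 1 + (-0.827) z + (0.768) z^2 = 0, i.e. a z^2 + b z + c = 0 with a = 0.768, b = -0.827, c = 1.
Discriminant D = b^2 - 4ac = (-0.827)^2 - 4*(0.768)*1 = 0.683929 - (3.072) = -2.388071.
D < 0, so the roots are the complex-conjugate pair z = (-b +/- i sqrt(-D)) / (2a) = 0.5384 +/- 1.0061i.
For a conjugate pair |z|^2 = z * conj(z) = (product of roots) = c/a = 1/(0.768) = 1.302083, so |z| = sqrt(1.302083) = 1.1411 for both roots.
Moduli of all roots: 1.1411, 1.1411.
All moduli strictly greater than 1? Yes.
Verdict: Invertible.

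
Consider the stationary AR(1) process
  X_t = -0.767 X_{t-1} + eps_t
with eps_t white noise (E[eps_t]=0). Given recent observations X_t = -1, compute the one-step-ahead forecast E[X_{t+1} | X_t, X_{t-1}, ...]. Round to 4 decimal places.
E[X_{t+1} \mid \mathcal F_t] = 0.7670

For an AR(p) model X_t = c + sum_i phi_i X_{t-i} + eps_t, the
one-step-ahead conditional mean is
  E[X_{t+1} | X_t, ...] = c + sum_i phi_i X_{t+1-i}.
Substitute known values:
  E[X_{t+1} | ...] = (-0.767) * (-1)
                   = 0.7670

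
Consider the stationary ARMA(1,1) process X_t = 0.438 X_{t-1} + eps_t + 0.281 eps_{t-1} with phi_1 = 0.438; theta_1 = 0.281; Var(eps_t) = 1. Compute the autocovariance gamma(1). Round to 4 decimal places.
\gamma(1) = 0.9992

Multiply the model equation by X_{t-k} and take expectations. With theta_0 = psi_0 = 1 and psi_j the MA(infinity) weights, this gives
  gamma(k) - sum_i phi_i gamma(k-i) = c_k,
  c_k = sigma^2 * sum_{j=k..q} theta_j psi_{j-k}   (c_k = 0 for k > q),
using gamma(-m) = gamma(m).
psi-weights needed (psi_j = theta_j + sum_i phi_i psi_{j-i}):
  psi_1 = theta_1 + phi_1 = 0.281 + (0.438) = 0.719
Right-hand sides:
  c_0 = sigma^2 (1 + theta_1 psi_1) = 1 * (1 + (0.281)(0.719)) = 1 * 1.202039 = 1.202039
  c_1 = sigma^2 theta_1 = 1 * (0.281) = 0.281
  c_2 = 0
Equations for k = 0 and k = 1 (AR order 1):
  gamma(0) = phi_1 gamma(1) + c_0
  gamma(1) = phi_1 gamma(0) + c_1
Substituting the second into the first: gamma(0) (1 - phi_1^2) = c_0 + phi_1 c_1, so
  gamma(0) = (c_0 + phi_1 c_1) / (1 - phi_1^2) = (1.202039 + (0.438)(0.281)) / (1 - (0.438)^2) = 1.325117 / 0.808156 = 1.63968.
  gamma(1) = phi_1 gamma(0) + c_1 = (0.438)(1.63968) + (0.281) = 0.99918.
Therefore gamma(1) = 0.9992 (to 4 decimal places).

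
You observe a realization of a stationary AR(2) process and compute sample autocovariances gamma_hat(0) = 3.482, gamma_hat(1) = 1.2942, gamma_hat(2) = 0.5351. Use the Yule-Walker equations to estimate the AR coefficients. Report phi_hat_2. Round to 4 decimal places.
\hat\phi_{2} = 0.0180

The Yule-Walker equations for an AR(p) process read, in matrix form,
  Gamma_p phi = r_p,   with   (Gamma_p)_{ij} = gamma(|i - j|),
                       (r_p)_i = gamma(i),   i,j = 1..p.
Substitute the sample gammas (Toeplitz matrix and right-hand side of size 2):
  Gamma_p = [[3.482, 1.2942], [1.2942, 3.482]]
  r_p     = [1.2942, 0.5351]
Written out:
  3.482 phi_1 + 1.2942 phi_2 = 1.2942
  1.2942 phi_1 + 3.482 phi_2 = 0.5351
Solve by Cramer's rule:
  det = gamma(0)^2 - gamma(1)^2 = (3.482)^2 - (1.2942)^2 = 12.124324 - 1.67495364 = 10.44937036
  phi_hat_1 = [gamma(1) gamma(0) - gamma(1) gamma(2)] / det = [(1.2942)(3.482) - (1.2942)(0.5351)] / 10.44937036 = 3.81387798 / 10.44937036 = 0.365
  phi_hat_2 = [gamma(0) gamma(2) - gamma(1)^2] / det = [(3.482)(0.5351) - (1.2942)^2] / 10.44937036 = 0.18826456 / 10.44937036 = 0.018
So phi_hat = [0.3650, 0.0180].
Therefore phi_hat_2 = 0.0180.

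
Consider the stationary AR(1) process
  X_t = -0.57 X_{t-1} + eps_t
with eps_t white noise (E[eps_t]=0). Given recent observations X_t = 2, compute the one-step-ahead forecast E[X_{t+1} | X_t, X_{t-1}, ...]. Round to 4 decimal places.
E[X_{t+1} \mid \mathcal F_t] = -1.1400

For an AR(p) model X_t = c + sum_i phi_i X_{t-i} + eps_t, the
one-step-ahead conditional mean is
  E[X_{t+1} | X_t, ...] = c + sum_i phi_i X_{t+1-i}.
Substitute known values:
  E[X_{t+1} | ...] = (-0.57) * (2)
                   = -1.1400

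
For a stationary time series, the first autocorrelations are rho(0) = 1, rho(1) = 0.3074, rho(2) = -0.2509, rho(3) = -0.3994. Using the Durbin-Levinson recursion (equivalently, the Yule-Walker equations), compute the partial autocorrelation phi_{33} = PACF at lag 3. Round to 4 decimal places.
\phi_{33} = -0.2269

The PACF at lag k is phi_{kk}, the last component of the solution
to the Yule-Walker system G_k phi = r_k where
  (G_k)_{ij} = rho(|i - j|), (r_k)_i = rho(i), i,j = 1..k.
Equivalently, Durbin-Levinson gives phi_{kk} iteratively:
  phi_{11} = rho(1)
  phi_{kk} = [rho(k) - sum_{j=1..k-1} phi_{k-1,j} rho(k-j)]
            / [1 - sum_{j=1..k-1} phi_{k-1,j} rho(j)],
  phi_{k,j} = phi_{k-1,j} - phi_{kk} phi_{k-1,k-j},  j = 1..k-1.
Step k = 1:
  phi_11 = rho(1) = 0.3074.
Step k = 2:
  phi_22 = [rho(2) - phi_11 rho(1)] / [1 - phi_11 rho(1)] = [-0.2509 - (0.3074)(0.3074)] / [1 - (0.3074)(0.3074)]
         = -0.34539476 / 0.90550524 = -0.381439.
  Update: phi_21 = phi_11 - phi_22 phi_11 = 0.3074 - (-0.381439)(0.3074) = 0.424654.
Step k = 3:
  phi_33 = [rho(3) - phi_21 rho(2) - phi_22 rho(1)] / [1 - phi_21 rho(1) - phi_22 rho(2)]
    numerator   = -0.3994 - (0.424654)(-0.2509) - (-0.381439)(0.3074) = -0.17559998
    denominator = 1 - (0.424654)(0.3074) - (-0.381439)(-0.2509) = 0.7737583
  phi_33 = -0.17559998 / 0.7737583 = -0.2269.
Therefore phi_{33} = -0.2269.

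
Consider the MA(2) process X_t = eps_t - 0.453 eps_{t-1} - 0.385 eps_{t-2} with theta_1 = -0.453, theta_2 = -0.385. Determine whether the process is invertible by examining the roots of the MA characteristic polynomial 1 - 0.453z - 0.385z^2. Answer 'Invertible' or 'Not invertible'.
\text{Invertible}

The MA(q) characteristic polynomial is P(z) = 1 - 0.453z - 0.385z^2.
Invertibility requires all roots to lie outside the unit circle, i.e. |z| > 1 for every root.
Set 1 + (-0.453) z + (-0.385) z^2 = 0, i.e. a z^2 + b z + c = 0 with a = -0.385, b = -0.453, c = 1.
Discriminant D = b^2 - 4ac = (-0.453)^2 - 4*(-0.385)*1 = 0.205209 - (-1.54) = 1.745209.
D >= 0, so the roots are real: z = (-b +/- sqrt(D)) / (2a) = (0.453 +/- 1.321064) / (-0.77).
  z_1 = (0.453 + 1.321064) / (-0.77) = -2.304,   |z_1| = 2.304.
  z_2 = (0.453 - 1.321064) / (-0.77) = 1.1274,   |z_2| = 1.1274.
Moduli of all roots: 2.3040, 1.1274.
All moduli strictly greater than 1? Yes.
Verdict: Invertible.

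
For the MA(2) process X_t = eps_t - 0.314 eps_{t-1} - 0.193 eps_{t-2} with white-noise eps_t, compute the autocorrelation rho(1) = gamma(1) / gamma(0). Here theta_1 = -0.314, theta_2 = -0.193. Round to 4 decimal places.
\rho(1) = -0.2231

For an MA(q) process with theta_0 = 1, the autocovariance is
  gamma(k) = sigma^2 * sum_{i=0..q-k} theta_i * theta_{i+k},
and rho(k) = gamma(k) / gamma(0). Sigma^2 cancels.
  numerator   = (1)*(-0.314) + (-0.314)*(-0.193) = -0.253398.
  denominator = (1)^2 + (-0.314)^2 + (-0.193)^2 = 1.135845.
  rho(1) = -0.253398 / 1.135845 = -0.2231.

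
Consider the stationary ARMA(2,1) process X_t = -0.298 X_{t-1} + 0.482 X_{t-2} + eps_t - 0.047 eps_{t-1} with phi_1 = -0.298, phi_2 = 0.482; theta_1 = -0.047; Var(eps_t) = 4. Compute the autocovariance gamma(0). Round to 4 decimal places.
\gamma(0) = 8.2264

Multiply the model equation by X_{t-k} and take expectations. With theta_0 = psi_0 = 1 and psi_j the MA(infinity) weights, this gives
  gamma(k) - sum_i phi_i gamma(k-i) = c_k,
  c_k = sigma^2 * sum_{j=k..q} theta_j psi_{j-k}   (c_k = 0 for k > q),
using gamma(-m) = gamma(m).
psi-weights needed (psi_j = theta_j + sum_i phi_i psi_{j-i}):
  psi_1 = theta_1 + phi_1 = -0.047 + (-0.298) = -0.345
Right-hand sides:
  c_0 = sigma^2 (1 + theta_1 psi_1) = 4 * (1 + (-0.047)(-0.345)) = 4 * 1.016215 = 4.06486
  c_1 = sigma^2 theta_1 = 4 * (-0.047) = -0.188
  c_2 = 0
Equations for k = 0, 1, 2 (AR order 2, c_2 = 0):
  (E0) gamma(0) = phi_1 gamma(1) + phi_2 gamma(2) + c_0
  (E1) gamma(1) = phi_1 gamma(0) + phi_2 gamma(1) + c_1
  (E2) gamma(2) = phi_1 gamma(1) + phi_2 gamma(0)
From (E1): gamma(1) = A gamma(0) + B with
  A = phi_1 / (1 - phi_2) = -0.298 / 0.518 = -0.57529,   B = c_1 / (1 - phi_2) = -0.188 / 0.518 = -0.362934.
Insert (E2) into (E0): gamma(0) (1 - phi_2^2) = phi_1 (1 + phi_2) gamma(1) + c_0.
  phi_1 (1 + phi_2) = (-0.298)(1.482) = -0.441636,   1 - phi_2^2 = 0.767676.
Replace gamma(1) by A gamma(0) + B and collect gamma(0):
  gamma(0) [0.767676 - (-0.441636)(-0.57529)] = (-0.441636)(-0.362934) + 4.06486
  gamma(0) * 0.513607 = 4.225145
  gamma(0) = 4.225145 / 0.513607 = 8.226409.
Therefore gamma(0) = 8.2264 (to 4 decimal places).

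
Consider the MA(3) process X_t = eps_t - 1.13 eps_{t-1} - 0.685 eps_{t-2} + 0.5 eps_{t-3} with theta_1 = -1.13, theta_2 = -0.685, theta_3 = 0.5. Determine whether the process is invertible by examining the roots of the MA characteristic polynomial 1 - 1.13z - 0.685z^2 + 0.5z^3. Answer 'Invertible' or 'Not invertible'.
\text{Not invertible}

The MA(q) characteristic polynomial is P(z) = 1 - 1.13z - 0.685z^2 + 0.5z^3.
Invertibility requires all roots to lie outside the unit circle, i.e. |z| > 1 for every root.
Degree 3: look for a simple real root z0 first, then factor out (1 - z/z0) and solve the remaining quadratic.
Testing z0 = 2: P(2) = 1 + (-1.13)(2) + (-0.685)(2)^2 + (0.5)(2)^3
  = 1 + (-2.26) + (-2.74) + (4) = 0.  So z_0 = 2 is a root, |z_0| = 2.
Divide out the factor (1 - 0.5 z) = (1 - z/z0) (since 1/z0 = 0.5):
  P(z) = (1 - 0.5 z)(1 + (-0.63) z + (-1) z^2)
  [check: z-coef -0.63 - (0.5) = -1.13; z^2-coef -1 - (0.5)(-0.63) = -0.685; z^3-coef -(0.5)(-1) = 0.5.]
Remaining roots from the quadratic factor 1 + (-0.63) z + (-1) z^2:
  Set 1 + (-0.63) z + (-1) z^2 = 0, i.e. a z^2 + b z + c = 0 with a = -1, b = -0.63, c = 1.
  Discriminant D = b^2 - 4ac = (-0.63)^2 - 4*(-1)*1 = 0.3969 - (-4) = 4.3969.
  D >= 0, so the roots are real: z = (-b +/- sqrt(D)) / (2a) = (0.63 +/- 2.096879) / (-2).
    z_1 = (0.63 + 2.096879) / (-2) = -1.3634,   |z_1| = 1.3634.
    z_2 = (0.63 - 2.096879) / (-2) = 0.7334,   |z_2| = 0.7334.
Moduli of all roots: 2.0000, 1.3634, 0.7334.
All moduli strictly greater than 1? No.
Verdict: Not invertible.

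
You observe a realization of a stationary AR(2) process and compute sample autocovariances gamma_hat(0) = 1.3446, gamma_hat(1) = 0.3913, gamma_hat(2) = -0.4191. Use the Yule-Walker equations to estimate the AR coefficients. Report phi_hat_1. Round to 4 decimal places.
\hat\phi_{1} = 0.4170

The Yule-Walker equations for an AR(p) process read, in matrix form,
  Gamma_p phi = r_p,   with   (Gamma_p)_{ij} = gamma(|i - j|),
                       (r_p)_i = gamma(i),   i,j = 1..p.
Substitute the sample gammas (Toeplitz matrix and right-hand side of size 2):
  Gamma_p = [[1.3446, 0.3913], [0.3913, 1.3446]]
  r_p     = [0.3913, -0.4191]
Written out:
  1.3446 phi_1 + 0.3913 phi_2 = 0.3913
  0.3913 phi_1 + 1.3446 phi_2 = -0.4191
Solve by Cramer's rule:
  det = gamma(0)^2 - gamma(1)^2 = (1.3446)^2 - (0.3913)^2 = 1.80794916 - 0.15311569 = 1.65483347
  phi_hat_1 = [gamma(1) gamma(0) - gamma(1) gamma(2)] / det = [(0.3913)(1.3446) - (0.3913)(-0.4191)] / 1.65483347 = 0.69013581 / 1.65483347 = 0.417
  phi_hat_2 = [gamma(0) gamma(2) - gamma(1)^2] / det = [(1.3446)(-0.4191) - (0.3913)^2] / 1.65483347 = -0.71663755 / 1.65483347 = -0.4331
So phi_hat = [0.4170, -0.4331].
Therefore phi_hat_1 = 0.4170.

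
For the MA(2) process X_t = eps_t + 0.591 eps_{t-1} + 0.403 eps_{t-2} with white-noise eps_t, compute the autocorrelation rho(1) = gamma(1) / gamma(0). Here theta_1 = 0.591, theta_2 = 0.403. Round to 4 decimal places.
\rho(1) = 0.5485

For an MA(q) process with theta_0 = 1, the autocovariance is
  gamma(k) = sigma^2 * sum_{i=0..q-k} theta_i * theta_{i+k},
and rho(k) = gamma(k) / gamma(0). Sigma^2 cancels.
  numerator   = (1)*(0.591) + (0.591)*(0.403) = 0.829173.
  denominator = (1)^2 + (0.591)^2 + (0.403)^2 = 1.51169.
  rho(1) = 0.829173 / 1.51169 = 0.5485.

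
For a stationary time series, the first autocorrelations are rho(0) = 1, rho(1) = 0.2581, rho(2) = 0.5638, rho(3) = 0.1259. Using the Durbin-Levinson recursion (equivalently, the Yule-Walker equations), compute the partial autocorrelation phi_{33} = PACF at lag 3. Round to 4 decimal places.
\phi_{33} = -0.1190

The PACF at lag k is phi_{kk}, the last component of the solution
to the Yule-Walker system G_k phi = r_k where
  (G_k)_{ij} = rho(|i - j|), (r_k)_i = rho(i), i,j = 1..k.
Equivalently, Durbin-Levinson gives phi_{kk} iteratively:
  phi_{11} = rho(1)
  phi_{kk} = [rho(k) - sum_{j=1..k-1} phi_{k-1,j} rho(k-j)]
            / [1 - sum_{j=1..k-1} phi_{k-1,j} rho(j)],
  phi_{k,j} = phi_{k-1,j} - phi_{kk} phi_{k-1,k-j},  j = 1..k-1.
Step k = 1:
  phi_11 = rho(1) = 0.2581.
Step k = 2:
  phi_22 = [rho(2) - phi_11 rho(1)] / [1 - phi_11 rho(1)] = [0.5638 - (0.2581)(0.2581)] / [1 - (0.2581)(0.2581)]
         = 0.49718439 / 0.93338439 = 0.532668.
  Update: phi_21 = phi_11 - phi_22 phi_11 = 0.2581 - (0.532668)(0.2581) = 0.120618.
Step k = 3:
  phi_33 = [rho(3) - phi_21 rho(2) - phi_22 rho(1)] / [1 - phi_21 rho(1) - phi_22 rho(2)]
    numerator   = 0.1259 - (0.120618)(0.5638) - (0.532668)(0.2581) = -0.07958631
    denominator = 1 - (0.120618)(0.2581) - (0.532668)(0.5638) = 0.66854997
  phi_33 = -0.07958631 / 0.66854997 = -0.119.
Therefore phi_{33} = -0.1190.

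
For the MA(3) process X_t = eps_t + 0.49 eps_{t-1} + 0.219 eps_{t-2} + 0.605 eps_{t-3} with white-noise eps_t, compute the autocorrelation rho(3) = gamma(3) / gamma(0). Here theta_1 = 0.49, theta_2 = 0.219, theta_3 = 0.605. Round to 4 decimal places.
\rho(3) = 0.3658

For an MA(q) process with theta_0 = 1, the autocovariance is
  gamma(k) = sigma^2 * sum_{i=0..q-k} theta_i * theta_{i+k},
and rho(k) = gamma(k) / gamma(0). Sigma^2 cancels.
  numerator   = (1)*(0.605) = 0.605.
  denominator = (1)^2 + (0.49)^2 + (0.219)^2 + (0.605)^2 = 1.654086.
  rho(3) = 0.605 / 1.654086 = 0.3658.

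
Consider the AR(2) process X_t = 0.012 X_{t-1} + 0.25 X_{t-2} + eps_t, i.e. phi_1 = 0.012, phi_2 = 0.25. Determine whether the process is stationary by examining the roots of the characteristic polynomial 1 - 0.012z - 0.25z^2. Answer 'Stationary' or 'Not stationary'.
\text{Stationary}

The AR(p) characteristic polynomial is P(z) = 1 - 0.012z - 0.25z^2.
Stationarity requires all roots to lie outside the unit circle, i.e. |z| > 1 for every root.
Set 1 + (-0.012) z + (-0.25) z^2 = 0, i.e. a z^2 + b z + c = 0 with a = -0.25, b = -0.012, c = 1.
Discriminant D = b^2 - 4ac = (-0.012)^2 - 4*(-0.25)*1 = 0.000144 - (-1) = 1.000144.
D >= 0, so the roots are real: z = (-b +/- sqrt(D)) / (2a) = (0.012 +/- 1.000072) / (-0.5).
  z_1 = (0.012 + 1.000072) / (-0.5) = -2.0241,   |z_1| = 2.0241.
  z_2 = (0.012 - 1.000072) / (-0.5) = 1.9761,   |z_2| = 1.9761.
Moduli of all roots: 2.0241, 1.9761.
All moduli strictly greater than 1? Yes.
Verdict: Stationary.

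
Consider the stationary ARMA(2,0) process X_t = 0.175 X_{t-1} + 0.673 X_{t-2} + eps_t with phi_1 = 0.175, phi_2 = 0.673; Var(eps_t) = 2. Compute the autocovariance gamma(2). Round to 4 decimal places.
\gamma(2) = 3.9277

Multiply the model equation by X_{t-k} and take expectations. With theta_0 = psi_0 = 1 and psi_j the MA(infinity) weights, this gives
  gamma(k) - sum_i phi_i gamma(k-i) = c_k,
  c_k = sigma^2 * sum_{j=k..q} theta_j psi_{j-k}   (c_k = 0 for k > q),
using gamma(-m) = gamma(m).
Pure AR (q = 0): c_0 = sigma^2 = 2, c_k = 0 for k >= 1.
Equations for k = 0, 1, 2 (AR order 2, c_2 = 0):
  (E0) gamma(0) = phi_1 gamma(1) + phi_2 gamma(2) + c_0
  (E1) gamma(1) = phi_1 gamma(0) + phi_2 gamma(1) + c_1
  (E2) gamma(2) = phi_1 gamma(1) + phi_2 gamma(0)
From (E1): gamma(1) = A gamma(0) + B with
  A = phi_1 / (1 - phi_2) = 0.175 / 0.327 = 0.535168,   B = c_1 / (1 - phi_2) = 0 / 0.327 = 0.
Insert (E2) into (E0): gamma(0) (1 - phi_2^2) = phi_1 (1 + phi_2) gamma(1) + c_0.
  phi_1 (1 + phi_2) = (0.175)(1.673) = 0.292775,   1 - phi_2^2 = 0.547071.
Replace gamma(1) by A gamma(0) + B and collect gamma(0):
  gamma(0) [0.547071 - (0.292775)(0.535168)] = c_0 = 2
  gamma(0) * 0.390387 = 2
  gamma(0) = 2 / 0.390387 = 5.12312.
  gamma(1) = A gamma(0) = (0.535168)(5.12312) = 2.741731.
  gamma(2) = phi_1 gamma(1) + phi_2 gamma(0) = (0.175)(2.741731) + (0.673)(5.12312) = 3.927662.
Therefore gamma(2) = 3.9277 (to 4 decimal places).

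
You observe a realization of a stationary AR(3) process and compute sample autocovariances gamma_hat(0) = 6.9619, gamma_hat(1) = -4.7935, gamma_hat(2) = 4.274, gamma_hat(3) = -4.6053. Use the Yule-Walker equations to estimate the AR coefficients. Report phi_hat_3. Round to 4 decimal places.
\hat\phi_{3} = -0.3440

The Yule-Walker equations for an AR(p) process read, in matrix form,
  Gamma_p phi = r_p,   with   (Gamma_p)_{ij} = gamma(|i - j|),
                       (r_p)_i = gamma(i),   i,j = 1..p.
Substitute the sample gammas (Toeplitz matrix and right-hand side of size 3):
  Gamma_p = [[6.9619, -4.7935, 4.274], [-4.7935, 6.9619, -4.7935], [4.274, -4.7935, 6.9619]]
  r_p     = [-4.7935, 4.274, -4.6053]
Written out (R1..R3):
  (R1) 6.9619 phi_1 - 4.7935 phi_2 + 4.274 phi_3 = -4.7935
  (R2) -4.7935 phi_1 + 6.9619 phi_2 - 4.7935 phi_3 = 4.274
  (R3) 4.274 phi_1 - 4.7935 phi_2 + 6.9619 phi_3 = -4.6053
Gaussian elimination:
  R2 <- R2 - (-4.7935/6.9619) R1 = R2 - (-0.688533) R1:  3.661416 phi_2 - 1.850709 phi_3 = 0.973516
  R3 <- R3 - (4.274/6.9619) R1 = R3 - (0.613913) R1:  -1.850709 phi_2 + 4.338036 phi_3 = -1.662509
  R3 <- R3 - (-1.850709/3.661416) R2 = R3 - (-0.505463) R2:  3.402572 phi_3 = -1.170433
Back-substitution:
  phi_hat_3 = -1.170433 / 3.402572 = -0.343985
  phi_hat_2 = (0.973516 - (-1.850709)(-0.343985)) / 3.661416 = 0.092014
  phi_hat_1 = (-4.7935 - (-4.7935)(0.092014) - (4.274)(-0.343985)) / 6.9619 = -0.414002
So phi_hat = [-0.4140, 0.0920, -0.3440].
Therefore phi_hat_3 = -0.3440.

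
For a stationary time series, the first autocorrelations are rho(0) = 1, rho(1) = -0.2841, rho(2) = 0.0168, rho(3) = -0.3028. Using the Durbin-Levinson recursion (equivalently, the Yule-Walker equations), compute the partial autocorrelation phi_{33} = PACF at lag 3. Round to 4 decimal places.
\phi_{33} = -0.3470

The PACF at lag k is phi_{kk}, the last component of the solution
to the Yule-Walker system G_k phi = r_k where
  (G_k)_{ij} = rho(|i - j|), (r_k)_i = rho(i), i,j = 1..k.
Equivalently, Durbin-Levinson gives phi_{kk} iteratively:
  phi_{11} = rho(1)
  phi_{kk} = [rho(k) - sum_{j=1..k-1} phi_{k-1,j} rho(k-j)]
            / [1 - sum_{j=1..k-1} phi_{k-1,j} rho(j)],
  phi_{k,j} = phi_{k-1,j} - phi_{kk} phi_{k-1,k-j},  j = 1..k-1.
Step k = 1:
  phi_11 = rho(1) = -0.2841.
Step k = 2:
  phi_22 = [rho(2) - phi_11 rho(1)] / [1 - phi_11 rho(1)] = [0.0168 - (-0.2841)(-0.2841)] / [1 - (-0.2841)(-0.2841)]
         = -0.06391281 / 0.91928719 = -0.069524.
  Update: phi_21 = phi_11 - phi_22 phi_11 = -0.2841 - (-0.069524)(-0.2841) = -0.303852.
Step k = 3:
  phi_33 = [rho(3) - phi_21 rho(2) - phi_22 rho(1)] / [1 - phi_21 rho(1) - phi_22 rho(2)]
    numerator   = -0.3028 - (-0.303852)(0.0168) - (-0.069524)(-0.2841) = -0.31744715
    denominator = 1 - (-0.303852)(-0.2841) - (-0.069524)(0.0168) = 0.9148437
  phi_33 = -0.31744715 / 0.9148437 = -0.347.
Therefore phi_{33} = -0.3470.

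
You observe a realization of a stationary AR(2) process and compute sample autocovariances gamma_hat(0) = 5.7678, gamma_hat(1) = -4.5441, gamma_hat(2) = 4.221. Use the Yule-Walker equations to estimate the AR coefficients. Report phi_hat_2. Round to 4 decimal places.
\hat\phi_{2} = 0.2930

The Yule-Walker equations for an AR(p) process read, in matrix form,
  Gamma_p phi = r_p,   with   (Gamma_p)_{ij} = gamma(|i - j|),
                       (r_p)_i = gamma(i),   i,j = 1..p.
Substitute the sample gammas (Toeplitz matrix and right-hand side of size 2):
  Gamma_p = [[5.7678, -4.5441], [-4.5441, 5.7678]]
  r_p     = [-4.5441, 4.221]
Written out:
  5.7678 phi_1 - 4.5441 phi_2 = -4.5441
  -4.5441 phi_1 + 5.7678 phi_2 = 4.221
Solve by Cramer's rule:
  det = gamma(0)^2 - gamma(1)^2 = (5.7678)^2 - (-4.5441)^2 = 33.26751684 - 20.64884481 = 12.61867203
  phi_hat_1 = [gamma(1) gamma(0) - gamma(1) gamma(2)] / det = [(-4.5441)(5.7678) - (-4.5441)(4.221)] / 12.61867203 = -7.02881388 / 12.61867203 = -0.557
  phi_hat_2 = [gamma(0) gamma(2) - gamma(1)^2] / det = [(5.7678)(4.221) - (-4.5441)^2] / 12.61867203 = 3.69703899 / 12.61867203 = 0.293
So phi_hat = [-0.5570, 0.2930].
Therefore phi_hat_2 = 0.2930.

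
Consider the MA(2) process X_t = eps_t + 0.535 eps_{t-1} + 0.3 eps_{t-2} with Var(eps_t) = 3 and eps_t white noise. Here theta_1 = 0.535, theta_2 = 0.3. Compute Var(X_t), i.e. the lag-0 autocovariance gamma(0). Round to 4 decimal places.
\gamma(0) = 4.1287

For an MA(q) process X_t = eps_t + sum_i theta_i eps_{t-i} with
Var(eps_t) = sigma^2, the variance is
  gamma(0) = sigma^2 * (1 + sum_i theta_i^2).
  sum_i theta_i^2 = (0.535)^2 + (0.3)^2 = 0.286225 + 0.09 = 0.376225.
  gamma(0) = 3 * (1 + 0.376225) = 3 * 1.376225 = 4.128675, which rounds to 4.1287.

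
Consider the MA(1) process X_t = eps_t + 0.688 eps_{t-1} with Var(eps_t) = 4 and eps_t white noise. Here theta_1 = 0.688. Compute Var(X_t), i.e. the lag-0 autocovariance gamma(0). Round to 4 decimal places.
\gamma(0) = 5.8934

For an MA(q) process X_t = eps_t + sum_i theta_i eps_{t-i} with
Var(eps_t) = sigma^2, the variance is
  gamma(0) = sigma^2 * (1 + sum_i theta_i^2).
  sum_i theta_i^2 = (0.688)^2 = 0.473344.
  gamma(0) = 4 * (1 + 0.473344) = 4 * 1.473344 = 5.893376, which rounds to 5.8934.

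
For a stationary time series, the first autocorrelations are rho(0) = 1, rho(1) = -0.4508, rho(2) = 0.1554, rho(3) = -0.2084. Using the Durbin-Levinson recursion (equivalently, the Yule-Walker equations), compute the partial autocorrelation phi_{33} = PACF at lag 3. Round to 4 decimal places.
\phi_{33} = -0.2030

The PACF at lag k is phi_{kk}, the last component of the solution
to the Yule-Walker system G_k phi = r_k where
  (G_k)_{ij} = rho(|i - j|), (r_k)_i = rho(i), i,j = 1..k.
Equivalently, Durbin-Levinson gives phi_{kk} iteratively:
  phi_{11} = rho(1)
  phi_{kk} = [rho(k) - sum_{j=1..k-1} phi_{k-1,j} rho(k-j)]
            / [1 - sum_{j=1..k-1} phi_{k-1,j} rho(j)],
  phi_{k,j} = phi_{k-1,j} - phi_{kk} phi_{k-1,k-j},  j = 1..k-1.
Step k = 1:
  phi_11 = rho(1) = -0.4508.
Step k = 2:
  phi_22 = [rho(2) - phi_11 rho(1)] / [1 - phi_11 rho(1)] = [0.1554 - (-0.4508)(-0.4508)] / [1 - (-0.4508)(-0.4508)]
         = -0.04782064 / 0.79677936 = -0.060017.
  Update: phi_21 = phi_11 - phi_22 phi_11 = -0.4508 - (-0.060017)(-0.4508) = -0.477856.
Step k = 3:
  phi_33 = [rho(3) - phi_21 rho(2) - phi_22 rho(1)] / [1 - phi_21 rho(1) - phi_22 rho(2)]
    numerator   = -0.2084 - (-0.477856)(0.1554) - (-0.060017)(-0.4508) = -0.16119705
    denominator = 1 - (-0.477856)(-0.4508) - (-0.060017)(0.1554) = 0.79390929
  phi_33 = -0.16119705 / 0.79390929 = -0.203.
Therefore phi_{33} = -0.2030.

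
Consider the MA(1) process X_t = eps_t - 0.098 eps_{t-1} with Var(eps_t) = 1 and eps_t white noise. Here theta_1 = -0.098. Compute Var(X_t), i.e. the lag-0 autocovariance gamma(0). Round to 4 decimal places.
\gamma(0) = 1.0096

For an MA(q) process X_t = eps_t + sum_i theta_i eps_{t-i} with
Var(eps_t) = sigma^2, the variance is
  gamma(0) = sigma^2 * (1 + sum_i theta_i^2).
  sum_i theta_i^2 = (-0.098)^2 = 0.009604.
  gamma(0) = 1 * (1 + 0.009604) = 1 * 1.009604 = 1.009604, which rounds to 1.0096.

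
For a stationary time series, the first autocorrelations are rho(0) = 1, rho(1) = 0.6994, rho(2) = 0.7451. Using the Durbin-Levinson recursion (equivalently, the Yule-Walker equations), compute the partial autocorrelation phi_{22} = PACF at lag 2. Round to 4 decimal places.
\phi_{22} = 0.5010

The PACF at lag k is phi_{kk}, the last component of the solution
to the Yule-Walker system G_k phi = r_k where
  (G_k)_{ij} = rho(|i - j|), (r_k)_i = rho(i), i,j = 1..k.
Equivalently, Durbin-Levinson gives phi_{kk} iteratively:
  phi_{11} = rho(1)
  phi_{kk} = [rho(k) - sum_{j=1..k-1} phi_{k-1,j} rho(k-j)]
            / [1 - sum_{j=1..k-1} phi_{k-1,j} rho(j)],
  phi_{k,j} = phi_{k-1,j} - phi_{kk} phi_{k-1,k-j},  j = 1..k-1.
Step k = 1:
  phi_11 = rho(1) = 0.6994.
Step k = 2:
  phi_22 = [rho(2) - phi_11 rho(1)] / [1 - phi_11 rho(1)] = [0.7451 - (0.6994)(0.6994)] / [1 - (0.6994)(0.6994)]
         = 0.25593964 / 0.51083964 = 0.501.
Therefore phi_{22} = 0.5010.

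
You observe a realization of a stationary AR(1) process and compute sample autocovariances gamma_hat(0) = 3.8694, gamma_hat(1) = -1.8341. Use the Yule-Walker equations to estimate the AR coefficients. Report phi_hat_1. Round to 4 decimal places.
\hat\phi_{1} = -0.4740

The Yule-Walker equations for an AR(p) process read, in matrix form,
  Gamma_p phi = r_p,   with   (Gamma_p)_{ij} = gamma(|i - j|),
                       (r_p)_i = gamma(i),   i,j = 1..p.
Substitute the sample gammas (Toeplitz matrix and right-hand side of size 1):
  Gamma_p = [[3.8694]]
  r_p     = [-1.8341]
With p = 1 this is the single equation gamma(0) phi_1 = gamma(1):
  phi_hat_1 = gamma(1) / gamma(0) = -1.8341 / 3.8694 = -0.4740.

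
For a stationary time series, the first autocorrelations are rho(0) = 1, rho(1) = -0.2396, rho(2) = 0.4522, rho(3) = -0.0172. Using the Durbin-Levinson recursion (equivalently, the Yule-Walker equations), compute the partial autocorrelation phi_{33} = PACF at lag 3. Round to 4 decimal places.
\phi_{33} = 0.1880

The PACF at lag k is phi_{kk}, the last component of the solution
to the Yule-Walker system G_k phi = r_k where
  (G_k)_{ij} = rho(|i - j|), (r_k)_i = rho(i), i,j = 1..k.
Equivalently, Durbin-Levinson gives phi_{kk} iteratively:
  phi_{11} = rho(1)
  phi_{kk} = [rho(k) - sum_{j=1..k-1} phi_{k-1,j} rho(k-j)]
            / [1 - sum_{j=1..k-1} phi_{k-1,j} rho(j)],
  phi_{k,j} = phi_{k-1,j} - phi_{kk} phi_{k-1,k-j},  j = 1..k-1.
Step k = 1:
  phi_11 = rho(1) = -0.2396.
Step k = 2:
  phi_22 = [rho(2) - phi_11 rho(1)] / [1 - phi_11 rho(1)] = [0.4522 - (-0.2396)(-0.2396)] / [1 - (-0.2396)(-0.2396)]
         = 0.39479184 / 0.94259184 = 0.418836.
  Update: phi_21 = phi_11 - phi_22 phi_11 = -0.2396 - (0.418836)(-0.2396) = -0.139247.
Step k = 3:
  phi_33 = [rho(3) - phi_21 rho(2) - phi_22 rho(1)] / [1 - phi_21 rho(1) - phi_22 rho(2)]
    numerator   = -0.0172 - (-0.139247)(0.4522) - (0.418836)(-0.2396) = 0.14612061
    denominator = 1 - (-0.139247)(-0.2396) - (0.418836)(0.4522) = 0.77723862
  phi_33 = 0.14612061 / 0.77723862 = 0.188.
Therefore phi_{33} = 0.1880.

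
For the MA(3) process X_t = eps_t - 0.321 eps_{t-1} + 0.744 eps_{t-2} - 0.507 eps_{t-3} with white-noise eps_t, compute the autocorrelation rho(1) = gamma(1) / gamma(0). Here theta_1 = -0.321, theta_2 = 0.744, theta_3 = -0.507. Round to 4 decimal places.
\rho(1) = -0.4897

For an MA(q) process with theta_0 = 1, the autocovariance is
  gamma(k) = sigma^2 * sum_{i=0..q-k} theta_i * theta_{i+k},
and rho(k) = gamma(k) / gamma(0). Sigma^2 cancels.
  numerator   = (1)*(-0.321) + (-0.321)*(0.744) + (0.744)*(-0.507) = -0.937032.
  denominator = (1)^2 + (-0.321)^2 + (0.744)^2 + (-0.507)^2 = 1.913626.
  rho(1) = -0.937032 / 1.913626 = -0.4897.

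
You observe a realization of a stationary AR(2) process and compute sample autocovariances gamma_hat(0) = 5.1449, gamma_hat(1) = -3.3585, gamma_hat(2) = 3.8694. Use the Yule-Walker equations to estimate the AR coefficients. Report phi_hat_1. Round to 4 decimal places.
\hat\phi_{1} = -0.2820

The Yule-Walker equations for an AR(p) process read, in matrix form,
  Gamma_p phi = r_p,   with   (Gamma_p)_{ij} = gamma(|i - j|),
                       (r_p)_i = gamma(i),   i,j = 1..p.
Substitute the sample gammas (Toeplitz matrix and right-hand side of size 2):
  Gamma_p = [[5.1449, -3.3585], [-3.3585, 5.1449]]
  r_p     = [-3.3585, 3.8694]
Written out:
  5.1449 phi_1 - 3.3585 phi_2 = -3.3585
  -3.3585 phi_1 + 5.1449 phi_2 = 3.8694
Solve by Cramer's rule:
  det = gamma(0)^2 - gamma(1)^2 = (5.1449)^2 - (-3.3585)^2 = 26.46999601 - 11.27952225 = 15.19047376
  phi_hat_1 = [gamma(1) gamma(0) - gamma(1) gamma(2)] / det = [(-3.3585)(5.1449) - (-3.3585)(3.8694)] / 15.19047376 = -4.28376675 / 15.19047376 = -0.282
  phi_hat_2 = [gamma(0) gamma(2) - gamma(1)^2] / det = [(5.1449)(3.8694) - (-3.3585)^2] / 15.19047376 = 8.62815381 / 15.19047376 = 0.568
So phi_hat = [-0.2820, 0.5680].
Therefore phi_hat_1 = -0.2820.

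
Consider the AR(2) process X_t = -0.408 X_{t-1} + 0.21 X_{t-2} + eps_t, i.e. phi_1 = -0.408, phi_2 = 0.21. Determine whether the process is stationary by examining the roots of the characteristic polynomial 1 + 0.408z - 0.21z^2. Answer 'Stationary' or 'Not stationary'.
\text{Stationary}

The AR(p) characteristic polynomial is P(z) = 1 + 0.408z - 0.21z^2.
Stationarity requires all roots to lie outside the unit circle, i.e. |z| > 1 for every root.
Set 1 + (0.408) z + (-0.21) z^2 = 0, i.e. a z^2 + b z + c = 0 with a = -0.21, b = 0.408, c = 1.
Discriminant D = b^2 - 4ac = (0.408)^2 - 4*(-0.21)*1 = 0.166464 - (-0.84) = 1.006464.
D >= 0, so the roots are real: z = (-b +/- sqrt(D)) / (2a) = (-0.408 +/- 1.003227) / (-0.42).
  z_1 = (-0.408 + 1.003227) / (-0.42) = -1.4172,   |z_1| = 1.4172.
  z_2 = (-0.408 - 1.003227) / (-0.42) = 3.3601,   |z_2| = 3.3601.
Moduli of all roots: 1.4172, 3.3601.
All moduli strictly greater than 1? Yes.
Verdict: Stationary.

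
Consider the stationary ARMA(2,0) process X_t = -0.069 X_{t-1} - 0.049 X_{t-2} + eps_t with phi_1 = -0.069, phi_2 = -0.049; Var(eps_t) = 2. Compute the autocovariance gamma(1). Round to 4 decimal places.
\gamma(1) = -0.1324

Multiply the model equation by X_{t-k} and take expectations. With theta_0 = psi_0 = 1 and psi_j the MA(infinity) weights, this gives
  gamma(k) - sum_i phi_i gamma(k-i) = c_k,
  c_k = sigma^2 * sum_{j=k..q} theta_j psi_{j-k}   (c_k = 0 for k > q),
using gamma(-m) = gamma(m).
Pure AR (q = 0): c_0 = sigma^2 = 2, c_k = 0 for k >= 1.
Equations for k = 0, 1, 2 (AR order 2, c_2 = 0):
  (E0) gamma(0) = phi_1 gamma(1) + phi_2 gamma(2) + c_0
  (E1) gamma(1) = phi_1 gamma(0) + phi_2 gamma(1) + c_1
  (E2) gamma(2) = phi_1 gamma(1) + phi_2 gamma(0)
From (E1): gamma(1) = A gamma(0) + B with
  A = phi_1 / (1 - phi_2) = -0.069 / 1.049 = -0.065777,   B = c_1 / (1 - phi_2) = 0 / 1.049 = 0.
Insert (E2) into (E0): gamma(0) (1 - phi_2^2) = phi_1 (1 + phi_2) gamma(1) + c_0.
  phi_1 (1 + phi_2) = (-0.069)(0.951) = -0.065619,   1 - phi_2^2 = 0.997599.
Replace gamma(1) by A gamma(0) + B and collect gamma(0):
  gamma(0) [0.997599 - (-0.065619)(-0.065777)] = c_0 = 2
  gamma(0) * 0.993283 = 2
  gamma(0) = 2 / 0.993283 = 2.013525.
  gamma(1) = A gamma(0) = (-0.065777)(2.013525) = -0.132444.
Therefore gamma(1) = -0.1324 (to 4 decimal places).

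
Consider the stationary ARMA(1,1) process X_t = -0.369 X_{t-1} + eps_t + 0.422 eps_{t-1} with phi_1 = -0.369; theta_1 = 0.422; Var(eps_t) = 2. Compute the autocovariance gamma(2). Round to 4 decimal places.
\gamma(2) = -0.0382

Multiply the model equation by X_{t-k} and take expectations. With theta_0 = psi_0 = 1 and psi_j the MA(infinity) weights, this gives
  gamma(k) - sum_i phi_i gamma(k-i) = c_k,
  c_k = sigma^2 * sum_{j=k..q} theta_j psi_{j-k}   (c_k = 0 for k > q),
using gamma(-m) = gamma(m).
psi-weights needed (psi_j = theta_j + sum_i phi_i psi_{j-i}):
  psi_1 = theta_1 + phi_1 = 0.422 + (-0.369) = 0.053
Right-hand sides:
  c_0 = sigma^2 (1 + theta_1 psi_1) = 2 * (1 + (0.422)(0.053)) = 2 * 1.022366 = 2.044732
  c_1 = sigma^2 theta_1 = 2 * (0.422) = 0.844
  c_2 = 0
Equations for k = 0 and k = 1 (AR order 1):
  gamma(0) = phi_1 gamma(1) + c_0
  gamma(1) = phi_1 gamma(0) + c_1
Substituting the second into the first: gamma(0) (1 - phi_1^2) = c_0 + phi_1 c_1, so
  gamma(0) = (c_0 + phi_1 c_1) / (1 - phi_1^2) = (2.044732 + (-0.369)(0.844)) / (1 - (-0.369)^2) = 1.733296 / 0.863839 = 2.006504.
  gamma(1) = phi_1 gamma(0) + c_1 = (-0.369)(2.006504) + (0.844) = 0.1036.
For k = 2 (> q): gamma(2) = phi_1 gamma(1) = (-0.369)(0.1036) = -0.038228.
Therefore gamma(2) = -0.0382 (to 4 decimal places).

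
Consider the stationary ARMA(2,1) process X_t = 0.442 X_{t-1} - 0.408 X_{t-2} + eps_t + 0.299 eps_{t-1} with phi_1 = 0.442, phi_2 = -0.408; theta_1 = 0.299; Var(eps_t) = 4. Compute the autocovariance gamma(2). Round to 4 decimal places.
\gamma(2) = -1.4551

Multiply the model equation by X_{t-k} and take expectations. With theta_0 = psi_0 = 1 and psi_j the MA(infinity) weights, this gives
  gamma(k) - sum_i phi_i gamma(k-i) = c_k,
  c_k = sigma^2 * sum_{j=k..q} theta_j psi_{j-k}   (c_k = 0 for k > q),
using gamma(-m) = gamma(m).
psi-weights needed (psi_j = theta_j + sum_i phi_i psi_{j-i}):
  psi_1 = theta_1 + phi_1 = 0.299 + (0.442) = 0.741
Right-hand sides:
  c_0 = sigma^2 (1 + theta_1 psi_1) = 4 * (1 + (0.299)(0.741)) = 4 * 1.221559 = 4.886236
  c_1 = sigma^2 theta_1 = 4 * (0.299) = 1.196
  c_2 = 0
Equations for k = 0, 1, 2 (AR order 2, c_2 = 0):
  (E0) gamma(0) = phi_1 gamma(1) + phi_2 gamma(2) + c_0
  (E1) gamma(1) = phi_1 gamma(0) + phi_2 gamma(1) + c_1
  (E2) gamma(2) = phi_1 gamma(1) + phi_2 gamma(0)
From (E1): gamma(1) = A gamma(0) + B with
  A = phi_1 / (1 - phi_2) = 0.442 / 1.408 = 0.31392,   B = c_1 / (1 - phi_2) = 1.196 / 1.408 = 0.849432.
Insert (E2) into (E0): gamma(0) (1 - phi_2^2) = phi_1 (1 + phi_2) gamma(1) + c_0.
  phi_1 (1 + phi_2) = (0.442)(0.592) = 0.261664,   1 - phi_2^2 = 0.833536.
Replace gamma(1) by A gamma(0) + B and collect gamma(0):
  gamma(0) [0.833536 - (0.261664)(0.31392)] = (0.261664)(0.849432) + 4.886236
  gamma(0) * 0.751394 = 5.108502
  gamma(0) = 5.108502 / 0.751394 = 6.798696.
  gamma(1) = A gamma(0) + B = (0.31392)(6.798696) + (0.849432) = 2.983682.
  gamma(2) = phi_1 gamma(1) + phi_2 gamma(0) = (0.442)(2.983682) + (-0.408)(6.798696) = -1.455081.
Therefore gamma(2) = -1.4551 (to 4 decimal places).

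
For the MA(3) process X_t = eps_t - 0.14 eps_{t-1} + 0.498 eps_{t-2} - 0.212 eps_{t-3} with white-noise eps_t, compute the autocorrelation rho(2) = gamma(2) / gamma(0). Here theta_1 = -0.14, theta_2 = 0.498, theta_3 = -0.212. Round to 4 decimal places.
\rho(2) = 0.4020

For an MA(q) process with theta_0 = 1, the autocovariance is
  gamma(k) = sigma^2 * sum_{i=0..q-k} theta_i * theta_{i+k},
and rho(k) = gamma(k) / gamma(0). Sigma^2 cancels.
  numerator   = (1)*(0.498) + (-0.14)*(-0.212) = 0.52768.
  denominator = (1)^2 + (-0.14)^2 + (0.498)^2 + (-0.212)^2 = 1.312548.
  rho(2) = 0.52768 / 1.312548 = 0.4020.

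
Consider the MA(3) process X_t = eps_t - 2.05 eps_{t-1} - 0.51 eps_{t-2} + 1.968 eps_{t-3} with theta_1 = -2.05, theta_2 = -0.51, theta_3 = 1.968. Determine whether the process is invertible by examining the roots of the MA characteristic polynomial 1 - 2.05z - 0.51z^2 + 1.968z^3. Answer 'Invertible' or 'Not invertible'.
\text{Not invertible}

The MA(q) characteristic polynomial is P(z) = 1 - 2.05z - 0.51z^2 + 1.968z^3.
Invertibility requires all roots to lie outside the unit circle, i.e. |z| > 1 for every root.
Degree 3: look for a simple real root z0 first, then factor out (1 - z/z0) and solve the remaining quadratic.
Testing z0 = 0.625: P(0.625) = 1 + (-2.05)(0.625) + (-0.51)(0.625)^2 + (1.968)(0.625)^3
  = 1 + (-1.28125) + (-0.199219) + (0.480469) = 0.  So z_0 = 0.625 is a root, |z_0| = 0.625.
Divide out the factor (1 - 1.6 z) = (1 - z/z0) (since 1/z0 = 1.6):
  P(z) = (1 - 1.6 z)(1 + (-0.45) z + (-1.23) z^2)
  [check: z-coef -0.45 - (1.6) = -2.05; z^2-coef -1.23 - (1.6)(-0.45) = -0.51; z^3-coef -(1.6)(-1.23) = 1.968.]
Remaining roots from the quadratic factor 1 + (-0.45) z + (-1.23) z^2:
  Set 1 + (-0.45) z + (-1.23) z^2 = 0, i.e. a z^2 + b z + c = 0 with a = -1.23, b = -0.45, c = 1.
  Discriminant D = b^2 - 4ac = (-0.45)^2 - 4*(-1.23)*1 = 0.2025 - (-4.92) = 5.1225.
  D >= 0, so the roots are real: z = (-b +/- sqrt(D)) / (2a) = (0.45 +/- 2.263294) / (-2.46).
    z_1 = (0.45 + 2.263294) / (-2.46) = -1.103,   |z_1| = 1.103.
    z_2 = (0.45 - 2.263294) / (-2.46) = 0.7371,   |z_2| = 0.7371.
Moduli of all roots: 0.6250, 1.1030, 0.7371.
All moduli strictly greater than 1? No.
Verdict: Not invertible.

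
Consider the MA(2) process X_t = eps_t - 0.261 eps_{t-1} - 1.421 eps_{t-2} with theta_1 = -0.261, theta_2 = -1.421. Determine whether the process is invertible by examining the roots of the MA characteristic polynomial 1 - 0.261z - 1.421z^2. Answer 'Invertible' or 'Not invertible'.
\text{Not invertible}

The MA(q) characteristic polynomial is P(z) = 1 - 0.261z - 1.421z^2.
Invertibility requires all roots to lie outside the unit circle, i.e. |z| > 1 for every root.
Set 1 + (-0.261) z + (-1.421) z^2 = 0, i.e. a z^2 + b z + c = 0 with a = -1.421, b = -0.261, c = 1.
Discriminant D = b^2 - 4ac = (-0.261)^2 - 4*(-1.421)*1 = 0.068121 - (-5.684) = 5.752121.
D >= 0, so the roots are real: z = (-b +/- sqrt(D)) / (2a) = (0.261 +/- 2.398358) / (-2.842).
  z_1 = (0.261 + 2.398358) / (-2.842) = -0.9357,   |z_1| = 0.9357.
  z_2 = (0.261 - 2.398358) / (-2.842) = 0.7521,   |z_2| = 0.7521.
Moduli of all roots: 0.9357, 0.7521.
All moduli strictly greater than 1? No.
Verdict: Not invertible.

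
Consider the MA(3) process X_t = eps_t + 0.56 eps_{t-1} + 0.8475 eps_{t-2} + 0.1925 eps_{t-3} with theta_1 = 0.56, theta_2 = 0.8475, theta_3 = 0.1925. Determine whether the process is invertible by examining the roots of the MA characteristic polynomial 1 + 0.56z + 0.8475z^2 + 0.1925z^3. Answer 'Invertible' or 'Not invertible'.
\text{Invertible}

The MA(q) characteristic polynomial is P(z) = 1 + 0.56z + 0.8475z^2 + 0.1925z^3.
Invertibility requires all roots to lie outside the unit circle, i.e. |z| > 1 for every root.
Degree 3: look for a simple real root z0 first, then factor out (1 - z/z0) and solve the remaining quadratic.
Testing z0 = -4: P(-4) = 1 + (0.56)(-4) + (0.8475)(-4)^2 + (0.1925)(-4)^3
  = 1 + (-2.24) + (13.56) + (-12.32) = 0.  So z_0 = -4 is a root, |z_0| = 4.
Divide out the factor (1 + 0.25 z) = (1 - z/z0) (since 1/z0 = -0.25):
  P(z) = (1 + 0.25 z)(1 + (0.31) z + (0.77) z^2)
  [check: z-coef 0.31 - (-0.25) = 0.56; z^2-coef 0.77 - (-0.25)(0.31) = 0.8475; z^3-coef -(-0.25)(0.77) = 0.1925.]
Remaining roots from the quadratic factor 1 + (0.31) z + (0.77) z^2:
  Set 1 + (0.31) z + (0.77) z^2 = 0, i.e. a z^2 + b z + c = 0 with a = 0.77, b = 0.31, c = 1.
  Discriminant D = b^2 - 4ac = (0.31)^2 - 4*(0.77)*1 = 0.0961 - (3.08) = -2.9839.
  D < 0, so the roots are the complex-conjugate pair z = (-b +/- i sqrt(-D)) / (2a) = -0.2013 +/- 1.1217i.
  For a conjugate pair |z|^2 = z * conj(z) = (product of roots) = c/a = 1/(0.77) = 1.298701, so |z| = sqrt(1.298701) = 1.1396 for both roots.
Moduli of all roots: 4.0000, 1.1396, 1.1396.
All moduli strictly greater than 1? Yes.
Verdict: Invertible.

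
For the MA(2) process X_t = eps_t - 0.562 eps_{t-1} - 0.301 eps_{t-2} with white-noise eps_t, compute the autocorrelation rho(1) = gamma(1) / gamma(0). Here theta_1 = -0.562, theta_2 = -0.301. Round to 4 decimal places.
\rho(1) = -0.2793

For an MA(q) process with theta_0 = 1, the autocovariance is
  gamma(k) = sigma^2 * sum_{i=0..q-k} theta_i * theta_{i+k},
and rho(k) = gamma(k) / gamma(0). Sigma^2 cancels.
  numerator   = (1)*(-0.562) + (-0.562)*(-0.301) = -0.392838.
  denominator = (1)^2 + (-0.562)^2 + (-0.301)^2 = 1.406445.
  rho(1) = -0.392838 / 1.406445 = -0.2793.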